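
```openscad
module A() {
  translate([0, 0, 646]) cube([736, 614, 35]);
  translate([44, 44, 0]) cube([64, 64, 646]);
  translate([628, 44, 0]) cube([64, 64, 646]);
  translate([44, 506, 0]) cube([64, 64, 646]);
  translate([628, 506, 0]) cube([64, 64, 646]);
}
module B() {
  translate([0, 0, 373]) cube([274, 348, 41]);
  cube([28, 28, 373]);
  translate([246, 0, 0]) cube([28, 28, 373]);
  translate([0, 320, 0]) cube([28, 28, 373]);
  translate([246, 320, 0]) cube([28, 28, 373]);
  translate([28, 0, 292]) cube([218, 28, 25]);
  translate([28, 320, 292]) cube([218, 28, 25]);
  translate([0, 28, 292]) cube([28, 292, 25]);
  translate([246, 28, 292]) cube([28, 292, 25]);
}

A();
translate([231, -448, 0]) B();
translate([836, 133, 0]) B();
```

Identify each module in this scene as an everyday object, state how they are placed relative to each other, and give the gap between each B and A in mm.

Each stool's nearest face is 100 mm from the table's bounding box.

A is a table. B is a stool. Two stools sit around the table at the −y, +x sides. The gap between each stool and the table is 100 mm.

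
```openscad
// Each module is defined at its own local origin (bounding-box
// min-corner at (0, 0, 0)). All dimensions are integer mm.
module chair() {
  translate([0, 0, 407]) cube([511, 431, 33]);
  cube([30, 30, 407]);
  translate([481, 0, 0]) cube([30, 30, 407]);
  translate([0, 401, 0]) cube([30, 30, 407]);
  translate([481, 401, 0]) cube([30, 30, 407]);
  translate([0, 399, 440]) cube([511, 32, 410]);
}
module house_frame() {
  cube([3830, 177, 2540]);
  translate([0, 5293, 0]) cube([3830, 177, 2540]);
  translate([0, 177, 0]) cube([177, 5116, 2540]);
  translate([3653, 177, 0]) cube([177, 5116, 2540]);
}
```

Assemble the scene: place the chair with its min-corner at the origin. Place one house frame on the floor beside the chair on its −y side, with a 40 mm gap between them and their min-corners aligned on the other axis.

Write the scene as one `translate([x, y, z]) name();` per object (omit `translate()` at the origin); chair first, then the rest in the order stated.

chair();
translate([0, -5510, 0]) house_frame();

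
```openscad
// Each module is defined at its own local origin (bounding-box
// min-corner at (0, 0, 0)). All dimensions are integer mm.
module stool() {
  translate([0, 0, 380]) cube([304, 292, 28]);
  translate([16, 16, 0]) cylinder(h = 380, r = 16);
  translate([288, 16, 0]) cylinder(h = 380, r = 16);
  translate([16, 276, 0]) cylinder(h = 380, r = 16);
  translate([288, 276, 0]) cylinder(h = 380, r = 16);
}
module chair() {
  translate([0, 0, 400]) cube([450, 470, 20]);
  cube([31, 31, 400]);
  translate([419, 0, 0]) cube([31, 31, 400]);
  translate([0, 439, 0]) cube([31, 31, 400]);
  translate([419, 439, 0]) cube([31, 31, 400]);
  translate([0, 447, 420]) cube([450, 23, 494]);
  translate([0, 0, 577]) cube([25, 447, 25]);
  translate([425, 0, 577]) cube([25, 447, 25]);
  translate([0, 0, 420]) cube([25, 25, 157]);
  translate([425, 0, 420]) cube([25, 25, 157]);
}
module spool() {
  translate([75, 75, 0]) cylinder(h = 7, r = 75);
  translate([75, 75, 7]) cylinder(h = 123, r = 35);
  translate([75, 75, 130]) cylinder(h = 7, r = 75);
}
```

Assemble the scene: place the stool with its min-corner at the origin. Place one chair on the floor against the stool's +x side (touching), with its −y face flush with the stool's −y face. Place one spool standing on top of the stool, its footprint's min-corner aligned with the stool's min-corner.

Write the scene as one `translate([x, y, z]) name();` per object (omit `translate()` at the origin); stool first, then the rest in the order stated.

stool();
translate([304, 0, 0]) chair();
translate([0, 0, 408]) spool();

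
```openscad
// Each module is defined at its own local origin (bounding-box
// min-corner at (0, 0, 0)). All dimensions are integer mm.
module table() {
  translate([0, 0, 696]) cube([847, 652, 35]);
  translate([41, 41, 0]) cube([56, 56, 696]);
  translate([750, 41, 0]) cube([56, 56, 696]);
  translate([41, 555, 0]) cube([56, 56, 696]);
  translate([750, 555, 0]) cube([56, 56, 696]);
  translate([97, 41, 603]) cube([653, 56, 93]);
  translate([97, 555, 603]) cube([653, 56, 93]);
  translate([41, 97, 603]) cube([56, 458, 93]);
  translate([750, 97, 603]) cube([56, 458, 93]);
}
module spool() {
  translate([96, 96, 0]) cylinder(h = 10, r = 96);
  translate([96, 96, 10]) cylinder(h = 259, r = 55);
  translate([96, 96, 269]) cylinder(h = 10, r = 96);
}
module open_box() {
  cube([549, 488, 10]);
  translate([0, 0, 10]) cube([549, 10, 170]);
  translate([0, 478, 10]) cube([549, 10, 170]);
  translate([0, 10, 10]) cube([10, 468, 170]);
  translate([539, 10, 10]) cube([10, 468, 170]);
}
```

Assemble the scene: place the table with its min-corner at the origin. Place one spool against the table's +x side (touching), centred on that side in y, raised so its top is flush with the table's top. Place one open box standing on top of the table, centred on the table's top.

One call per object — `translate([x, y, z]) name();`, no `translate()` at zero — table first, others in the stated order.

table();
translate([847, 230, 452]) spool();
translate([149, 82, 731]) open_box();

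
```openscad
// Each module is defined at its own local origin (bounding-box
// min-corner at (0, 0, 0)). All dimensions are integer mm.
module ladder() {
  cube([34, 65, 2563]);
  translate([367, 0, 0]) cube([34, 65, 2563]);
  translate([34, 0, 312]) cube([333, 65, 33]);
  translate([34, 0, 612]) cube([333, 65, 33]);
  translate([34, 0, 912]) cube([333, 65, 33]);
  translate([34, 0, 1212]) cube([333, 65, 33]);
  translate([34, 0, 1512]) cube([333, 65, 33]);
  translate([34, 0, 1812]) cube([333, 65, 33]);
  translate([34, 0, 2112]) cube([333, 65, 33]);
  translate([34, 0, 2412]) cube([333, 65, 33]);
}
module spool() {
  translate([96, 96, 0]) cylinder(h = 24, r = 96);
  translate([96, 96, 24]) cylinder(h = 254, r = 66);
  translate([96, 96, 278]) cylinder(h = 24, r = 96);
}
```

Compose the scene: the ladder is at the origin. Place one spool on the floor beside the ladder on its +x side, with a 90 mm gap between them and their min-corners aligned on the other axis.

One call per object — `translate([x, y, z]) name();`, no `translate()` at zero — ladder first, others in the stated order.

ladder();
translate([491, 0, 0]) spool();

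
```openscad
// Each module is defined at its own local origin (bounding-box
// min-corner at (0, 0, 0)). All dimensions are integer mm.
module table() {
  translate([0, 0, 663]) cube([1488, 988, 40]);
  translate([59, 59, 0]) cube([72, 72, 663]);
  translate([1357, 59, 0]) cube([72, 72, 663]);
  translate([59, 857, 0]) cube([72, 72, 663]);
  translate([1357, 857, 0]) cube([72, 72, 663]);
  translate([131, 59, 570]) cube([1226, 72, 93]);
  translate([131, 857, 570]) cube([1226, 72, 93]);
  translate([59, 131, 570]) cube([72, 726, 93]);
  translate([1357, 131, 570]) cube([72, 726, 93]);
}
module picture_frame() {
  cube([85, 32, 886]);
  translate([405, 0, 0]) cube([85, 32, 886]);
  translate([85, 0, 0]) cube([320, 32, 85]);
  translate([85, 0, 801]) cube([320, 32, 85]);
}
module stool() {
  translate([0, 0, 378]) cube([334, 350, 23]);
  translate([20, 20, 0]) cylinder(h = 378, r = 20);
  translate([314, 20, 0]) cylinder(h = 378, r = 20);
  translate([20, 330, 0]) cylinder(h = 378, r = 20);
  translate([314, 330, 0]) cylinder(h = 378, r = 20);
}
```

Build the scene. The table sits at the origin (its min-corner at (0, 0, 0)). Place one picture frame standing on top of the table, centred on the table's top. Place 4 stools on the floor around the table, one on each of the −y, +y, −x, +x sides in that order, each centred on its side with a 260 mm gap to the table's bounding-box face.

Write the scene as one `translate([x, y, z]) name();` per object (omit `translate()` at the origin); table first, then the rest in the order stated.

table();
translate([499, 478, 703]) picture_frame();
translate([577, -610, 0]) stool();
translate([577, 1248, 0]) stool();
translate([-594, 319, 0]) stool();
translate([1748, 319, 0]) stool();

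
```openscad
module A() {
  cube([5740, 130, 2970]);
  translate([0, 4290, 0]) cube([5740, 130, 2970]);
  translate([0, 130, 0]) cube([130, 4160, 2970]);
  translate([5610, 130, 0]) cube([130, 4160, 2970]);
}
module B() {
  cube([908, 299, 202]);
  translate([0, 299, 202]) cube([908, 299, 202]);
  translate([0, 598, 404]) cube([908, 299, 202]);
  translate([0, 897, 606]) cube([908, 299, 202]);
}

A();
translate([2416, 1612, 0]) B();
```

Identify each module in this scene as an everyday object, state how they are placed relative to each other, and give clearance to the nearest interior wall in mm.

A is a house frame. B is a staircase. The staircase sits inside the house frame, centred. The clearance to the nearest interior wall is 1482 mm.

Clearances: x = 2286, y = 1482; minimum 1482 mm.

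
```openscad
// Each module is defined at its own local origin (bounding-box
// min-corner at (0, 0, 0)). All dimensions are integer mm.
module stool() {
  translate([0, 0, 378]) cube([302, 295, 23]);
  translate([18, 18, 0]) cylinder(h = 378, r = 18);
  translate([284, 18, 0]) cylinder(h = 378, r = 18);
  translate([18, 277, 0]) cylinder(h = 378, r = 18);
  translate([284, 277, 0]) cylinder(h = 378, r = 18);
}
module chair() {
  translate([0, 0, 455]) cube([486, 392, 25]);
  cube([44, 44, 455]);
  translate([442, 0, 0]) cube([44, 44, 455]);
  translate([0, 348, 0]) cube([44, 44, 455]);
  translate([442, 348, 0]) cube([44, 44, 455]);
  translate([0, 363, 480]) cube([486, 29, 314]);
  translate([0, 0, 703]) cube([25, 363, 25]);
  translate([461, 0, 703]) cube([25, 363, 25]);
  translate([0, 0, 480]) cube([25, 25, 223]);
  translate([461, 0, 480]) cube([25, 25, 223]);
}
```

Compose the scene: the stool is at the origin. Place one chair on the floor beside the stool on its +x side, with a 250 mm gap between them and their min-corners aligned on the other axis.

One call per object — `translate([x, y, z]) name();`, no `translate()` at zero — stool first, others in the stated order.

stool();
translate([552, 0, 0]) chair();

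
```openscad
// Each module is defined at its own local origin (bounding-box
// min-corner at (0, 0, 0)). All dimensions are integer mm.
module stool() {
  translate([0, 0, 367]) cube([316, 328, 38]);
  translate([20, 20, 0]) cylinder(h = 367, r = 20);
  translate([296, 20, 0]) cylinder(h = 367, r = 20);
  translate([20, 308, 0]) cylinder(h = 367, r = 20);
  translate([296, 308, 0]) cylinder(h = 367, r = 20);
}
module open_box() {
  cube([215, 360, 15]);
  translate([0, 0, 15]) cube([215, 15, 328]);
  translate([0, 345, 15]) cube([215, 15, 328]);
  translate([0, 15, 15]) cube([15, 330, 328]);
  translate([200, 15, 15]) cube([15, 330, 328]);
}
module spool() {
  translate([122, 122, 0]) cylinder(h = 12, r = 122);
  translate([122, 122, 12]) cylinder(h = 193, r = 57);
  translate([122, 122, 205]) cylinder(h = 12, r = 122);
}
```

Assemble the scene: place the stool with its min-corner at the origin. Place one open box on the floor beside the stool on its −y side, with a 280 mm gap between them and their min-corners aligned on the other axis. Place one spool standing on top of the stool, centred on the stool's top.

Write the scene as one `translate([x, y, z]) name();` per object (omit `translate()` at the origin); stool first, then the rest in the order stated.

stool();
translate([0, -640, 0]) open_box();
translate([36, 42, 405]) spool();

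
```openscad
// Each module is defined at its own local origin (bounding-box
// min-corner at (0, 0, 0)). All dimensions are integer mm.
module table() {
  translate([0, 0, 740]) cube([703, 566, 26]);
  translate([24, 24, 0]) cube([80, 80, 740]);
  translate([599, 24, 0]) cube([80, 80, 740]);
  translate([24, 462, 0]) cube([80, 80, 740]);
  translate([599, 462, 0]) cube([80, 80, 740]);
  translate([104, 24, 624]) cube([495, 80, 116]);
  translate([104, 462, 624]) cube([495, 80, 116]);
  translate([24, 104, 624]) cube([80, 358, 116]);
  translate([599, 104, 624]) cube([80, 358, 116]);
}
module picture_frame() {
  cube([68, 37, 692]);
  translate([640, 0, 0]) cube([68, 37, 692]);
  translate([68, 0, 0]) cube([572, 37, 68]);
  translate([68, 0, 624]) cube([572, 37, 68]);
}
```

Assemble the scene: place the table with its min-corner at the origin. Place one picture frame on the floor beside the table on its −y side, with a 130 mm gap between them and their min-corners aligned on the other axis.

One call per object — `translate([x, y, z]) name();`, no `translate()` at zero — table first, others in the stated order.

table();
translate([0, -167, 0]) picture_frame();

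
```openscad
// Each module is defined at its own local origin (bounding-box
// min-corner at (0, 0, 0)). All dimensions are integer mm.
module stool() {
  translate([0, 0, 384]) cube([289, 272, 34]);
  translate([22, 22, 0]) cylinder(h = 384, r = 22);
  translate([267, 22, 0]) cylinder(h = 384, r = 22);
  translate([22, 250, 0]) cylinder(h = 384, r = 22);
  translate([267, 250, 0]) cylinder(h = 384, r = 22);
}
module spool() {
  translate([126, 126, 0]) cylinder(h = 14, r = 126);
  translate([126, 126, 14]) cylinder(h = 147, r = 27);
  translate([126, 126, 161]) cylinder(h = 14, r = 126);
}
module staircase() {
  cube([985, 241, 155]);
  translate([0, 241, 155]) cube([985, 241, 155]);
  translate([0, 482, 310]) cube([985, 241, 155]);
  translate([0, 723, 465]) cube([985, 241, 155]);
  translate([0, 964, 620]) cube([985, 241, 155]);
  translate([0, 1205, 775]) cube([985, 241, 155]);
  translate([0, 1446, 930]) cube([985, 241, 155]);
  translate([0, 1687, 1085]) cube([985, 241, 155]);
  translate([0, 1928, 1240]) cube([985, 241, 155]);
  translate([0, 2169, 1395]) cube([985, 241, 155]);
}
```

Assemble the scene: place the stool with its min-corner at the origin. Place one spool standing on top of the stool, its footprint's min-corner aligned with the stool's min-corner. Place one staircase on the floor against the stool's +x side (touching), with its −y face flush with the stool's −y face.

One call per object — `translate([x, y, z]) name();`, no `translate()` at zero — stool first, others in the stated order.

stool();
translate([0, 0, 418]) spool();
translate([289, 0, 0]) staircase();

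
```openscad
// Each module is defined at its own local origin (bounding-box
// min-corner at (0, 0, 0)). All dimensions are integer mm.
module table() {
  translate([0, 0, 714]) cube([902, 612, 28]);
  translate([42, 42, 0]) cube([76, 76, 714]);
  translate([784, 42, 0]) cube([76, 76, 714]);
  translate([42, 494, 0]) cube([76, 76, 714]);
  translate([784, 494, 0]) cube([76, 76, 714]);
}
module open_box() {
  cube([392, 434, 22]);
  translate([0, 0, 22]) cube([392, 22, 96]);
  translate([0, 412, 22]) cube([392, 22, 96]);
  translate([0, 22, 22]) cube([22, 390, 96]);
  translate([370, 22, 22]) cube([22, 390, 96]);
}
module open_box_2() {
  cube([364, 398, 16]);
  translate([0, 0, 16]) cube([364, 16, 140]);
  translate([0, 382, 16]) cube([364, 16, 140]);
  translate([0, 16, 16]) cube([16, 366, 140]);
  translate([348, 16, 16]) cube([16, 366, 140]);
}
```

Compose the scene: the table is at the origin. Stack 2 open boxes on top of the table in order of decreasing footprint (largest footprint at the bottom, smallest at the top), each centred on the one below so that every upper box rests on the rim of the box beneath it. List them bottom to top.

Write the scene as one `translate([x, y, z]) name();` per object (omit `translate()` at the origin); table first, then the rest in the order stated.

table();
translate([255, 89, 742]) open_box();
translate([269, 107, 860]) open_box_2();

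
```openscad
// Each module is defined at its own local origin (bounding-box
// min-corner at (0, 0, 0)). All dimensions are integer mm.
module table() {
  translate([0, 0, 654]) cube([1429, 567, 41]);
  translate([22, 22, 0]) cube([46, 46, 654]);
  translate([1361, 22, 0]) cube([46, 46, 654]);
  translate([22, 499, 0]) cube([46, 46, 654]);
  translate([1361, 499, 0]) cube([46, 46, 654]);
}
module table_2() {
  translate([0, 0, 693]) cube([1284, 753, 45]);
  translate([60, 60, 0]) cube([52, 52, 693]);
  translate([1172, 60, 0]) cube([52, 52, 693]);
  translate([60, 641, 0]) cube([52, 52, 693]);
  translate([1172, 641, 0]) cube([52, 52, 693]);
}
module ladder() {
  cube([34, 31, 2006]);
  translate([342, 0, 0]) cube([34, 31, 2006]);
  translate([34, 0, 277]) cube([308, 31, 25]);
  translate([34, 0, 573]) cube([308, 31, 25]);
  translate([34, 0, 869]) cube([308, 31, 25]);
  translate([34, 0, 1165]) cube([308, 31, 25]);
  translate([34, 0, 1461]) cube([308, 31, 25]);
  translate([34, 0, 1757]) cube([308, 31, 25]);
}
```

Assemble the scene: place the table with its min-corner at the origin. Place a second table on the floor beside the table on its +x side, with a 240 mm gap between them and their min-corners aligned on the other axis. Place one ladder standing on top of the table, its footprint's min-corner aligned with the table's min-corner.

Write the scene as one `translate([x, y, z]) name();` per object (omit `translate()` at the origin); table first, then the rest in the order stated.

table();
translate([1669, 0, 0]) table_2();
translate([0, 0, 695]) ladder();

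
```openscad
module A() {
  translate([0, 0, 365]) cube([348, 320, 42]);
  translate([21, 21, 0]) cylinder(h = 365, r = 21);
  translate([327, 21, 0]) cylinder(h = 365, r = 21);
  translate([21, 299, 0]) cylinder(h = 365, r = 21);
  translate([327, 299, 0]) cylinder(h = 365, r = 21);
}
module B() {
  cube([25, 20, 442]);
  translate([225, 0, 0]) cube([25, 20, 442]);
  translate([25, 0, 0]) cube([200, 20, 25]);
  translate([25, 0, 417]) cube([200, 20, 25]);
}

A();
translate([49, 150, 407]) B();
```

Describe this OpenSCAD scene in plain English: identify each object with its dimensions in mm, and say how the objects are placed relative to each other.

A is a four-legged stool. The seat is a 348×320×42 mm slab whose top surface is at z = 407 mm; four round legs, each 42 mm in diameter, run from the floor (z = 0) to the underside of the seat, each leg's axis is inset half a diameter from the nearest pair of seat edges (so the leg's bounding box is flush with the corner).

B is a picture frame with a 200×392 mm rectangular opening (x by z) and a uniform 25 mm border on every side. Frame depth is 20 mm along y. It is built from two vertical stiles running the full outside height and two horizontal rails spanning the gap between the stiles.

The picture frame is on top of the stool, centred.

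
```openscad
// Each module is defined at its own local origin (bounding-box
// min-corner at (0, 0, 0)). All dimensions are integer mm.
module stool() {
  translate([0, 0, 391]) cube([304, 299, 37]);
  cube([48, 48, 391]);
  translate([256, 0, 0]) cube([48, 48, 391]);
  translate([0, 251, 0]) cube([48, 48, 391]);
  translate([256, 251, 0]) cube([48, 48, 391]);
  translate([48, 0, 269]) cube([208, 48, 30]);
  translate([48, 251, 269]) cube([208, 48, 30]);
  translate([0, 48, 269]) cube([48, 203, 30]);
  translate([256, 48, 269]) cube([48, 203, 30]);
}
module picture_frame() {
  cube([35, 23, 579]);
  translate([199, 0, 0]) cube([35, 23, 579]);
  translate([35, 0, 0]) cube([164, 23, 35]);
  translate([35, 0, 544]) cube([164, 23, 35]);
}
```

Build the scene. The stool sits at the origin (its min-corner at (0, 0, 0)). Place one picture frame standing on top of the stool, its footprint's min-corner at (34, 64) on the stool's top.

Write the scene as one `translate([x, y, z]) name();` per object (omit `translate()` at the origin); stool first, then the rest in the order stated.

stool();
translate([34, 64, 428]) picture_frame();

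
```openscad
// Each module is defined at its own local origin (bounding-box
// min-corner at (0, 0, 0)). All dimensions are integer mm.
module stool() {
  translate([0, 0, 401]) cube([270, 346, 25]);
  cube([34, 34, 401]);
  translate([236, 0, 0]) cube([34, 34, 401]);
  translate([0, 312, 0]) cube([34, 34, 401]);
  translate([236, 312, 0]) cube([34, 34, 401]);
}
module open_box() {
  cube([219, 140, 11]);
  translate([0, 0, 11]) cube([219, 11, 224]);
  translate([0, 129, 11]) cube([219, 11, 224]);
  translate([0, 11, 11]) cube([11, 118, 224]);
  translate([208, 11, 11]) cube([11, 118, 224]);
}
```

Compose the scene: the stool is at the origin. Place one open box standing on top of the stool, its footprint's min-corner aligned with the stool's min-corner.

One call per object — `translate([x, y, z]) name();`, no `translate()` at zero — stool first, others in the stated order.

stool();
translate([0, 0, 426]) open_box();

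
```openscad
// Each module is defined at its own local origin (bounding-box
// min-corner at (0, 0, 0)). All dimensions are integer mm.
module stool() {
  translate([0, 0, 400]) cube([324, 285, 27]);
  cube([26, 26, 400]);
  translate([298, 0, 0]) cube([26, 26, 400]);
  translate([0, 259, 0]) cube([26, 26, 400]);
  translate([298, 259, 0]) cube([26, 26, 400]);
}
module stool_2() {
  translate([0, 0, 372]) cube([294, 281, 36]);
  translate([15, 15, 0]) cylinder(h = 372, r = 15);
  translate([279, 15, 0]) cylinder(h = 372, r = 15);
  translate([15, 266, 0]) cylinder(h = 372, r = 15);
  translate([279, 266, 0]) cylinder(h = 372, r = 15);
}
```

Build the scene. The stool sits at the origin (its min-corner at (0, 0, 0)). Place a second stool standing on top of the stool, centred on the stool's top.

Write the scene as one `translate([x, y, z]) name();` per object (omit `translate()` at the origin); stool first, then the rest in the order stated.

stool();
translate([15, 2, 427]) stool_2();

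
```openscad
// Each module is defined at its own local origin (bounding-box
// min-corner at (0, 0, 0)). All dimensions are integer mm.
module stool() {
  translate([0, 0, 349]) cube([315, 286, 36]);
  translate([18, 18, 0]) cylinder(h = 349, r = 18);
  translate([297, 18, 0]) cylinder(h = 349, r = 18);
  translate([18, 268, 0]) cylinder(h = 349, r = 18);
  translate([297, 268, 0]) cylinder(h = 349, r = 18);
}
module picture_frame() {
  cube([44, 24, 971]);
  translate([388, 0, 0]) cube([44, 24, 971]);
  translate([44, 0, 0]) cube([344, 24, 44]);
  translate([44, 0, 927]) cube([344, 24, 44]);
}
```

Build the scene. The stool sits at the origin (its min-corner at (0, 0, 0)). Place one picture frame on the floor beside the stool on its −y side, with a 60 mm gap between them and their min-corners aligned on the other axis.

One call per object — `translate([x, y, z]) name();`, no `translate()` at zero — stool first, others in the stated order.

stool();
translate([0, -84, 0]) picture_frame();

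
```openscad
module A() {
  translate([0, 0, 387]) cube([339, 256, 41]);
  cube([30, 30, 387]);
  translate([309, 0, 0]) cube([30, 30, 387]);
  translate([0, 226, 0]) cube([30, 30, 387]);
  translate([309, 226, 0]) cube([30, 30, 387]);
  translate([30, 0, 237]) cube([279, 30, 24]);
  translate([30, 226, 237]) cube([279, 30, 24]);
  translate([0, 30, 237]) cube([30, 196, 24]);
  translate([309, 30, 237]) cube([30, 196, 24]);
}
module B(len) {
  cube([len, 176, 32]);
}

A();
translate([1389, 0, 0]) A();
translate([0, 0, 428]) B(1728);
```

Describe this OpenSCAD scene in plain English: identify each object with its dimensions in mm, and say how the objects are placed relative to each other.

A is a four-legged stool. The seat is 339×256 mm, 41 mm thick, top at z = 428 mm. It stands on four square legs, each 30×30 mm in cross-section, from z = 0 to the seat underside, each flush with a corner of the seat. Four stretchers, 30 mm wide and 24 mm tall, connect adjacent legs with their undersides at z = 237 mm, each running between the inner faces of the legs it joins and aligned with the legs' outer faces on the other axis.

B is a rectangular beam 1728 mm long (x), 176 mm deep (y), 32 mm thick (z).

The beam spans the tops of two stools placed 1050 mm apart, resting at z = 428 mm.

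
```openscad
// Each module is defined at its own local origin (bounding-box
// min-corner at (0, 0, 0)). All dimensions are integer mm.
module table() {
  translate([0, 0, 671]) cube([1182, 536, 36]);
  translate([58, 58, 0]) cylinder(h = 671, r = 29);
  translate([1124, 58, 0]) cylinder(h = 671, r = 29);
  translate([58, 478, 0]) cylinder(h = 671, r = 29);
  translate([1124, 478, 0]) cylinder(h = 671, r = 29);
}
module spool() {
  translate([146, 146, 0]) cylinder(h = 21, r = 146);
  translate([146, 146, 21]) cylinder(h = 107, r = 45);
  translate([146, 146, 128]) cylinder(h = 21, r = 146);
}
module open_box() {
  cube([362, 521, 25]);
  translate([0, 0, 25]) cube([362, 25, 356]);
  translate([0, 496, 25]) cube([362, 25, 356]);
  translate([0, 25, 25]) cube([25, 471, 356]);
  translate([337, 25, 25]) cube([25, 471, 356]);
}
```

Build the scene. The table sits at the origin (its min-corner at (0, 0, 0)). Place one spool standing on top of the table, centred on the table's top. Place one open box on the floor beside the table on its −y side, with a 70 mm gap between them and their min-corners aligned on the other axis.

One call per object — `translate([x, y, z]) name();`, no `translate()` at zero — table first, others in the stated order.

table();
translate([445, 122, 707]) spool();
translate([0, -591, 0]) open_box();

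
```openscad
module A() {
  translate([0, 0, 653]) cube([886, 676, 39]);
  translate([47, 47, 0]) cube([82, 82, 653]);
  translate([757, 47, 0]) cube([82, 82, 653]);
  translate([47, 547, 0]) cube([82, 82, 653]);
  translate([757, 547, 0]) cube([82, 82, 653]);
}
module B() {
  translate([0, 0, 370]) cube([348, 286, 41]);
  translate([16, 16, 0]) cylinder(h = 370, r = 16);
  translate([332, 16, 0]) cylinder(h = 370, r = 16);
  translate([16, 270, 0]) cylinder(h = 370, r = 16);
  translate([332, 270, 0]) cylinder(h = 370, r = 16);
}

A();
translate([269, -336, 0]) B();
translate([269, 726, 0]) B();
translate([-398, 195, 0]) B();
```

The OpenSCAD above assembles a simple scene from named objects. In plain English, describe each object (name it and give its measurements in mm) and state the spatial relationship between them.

A is a rectangular dining table. The top is 886×676×39 mm with its upper surface at z = 692 mm. It stands on four 82×82 mm square legs, each inset 47 mm from the nearest pair of top edges, running from the floor to the underside of the top.

B is a four-legged stool. The seat is a 348×286×41 mm slab whose top surface is at z = 411 mm; four round legs, each 32 mm in diameter, run from the floor (z = 0) to the underside of the seat, each leg's axis is inset half a diameter from the nearest pair of seat edges (so the leg's bounding box is flush with the corner).

Three stools sit around the table at the −y, +y, −x sides.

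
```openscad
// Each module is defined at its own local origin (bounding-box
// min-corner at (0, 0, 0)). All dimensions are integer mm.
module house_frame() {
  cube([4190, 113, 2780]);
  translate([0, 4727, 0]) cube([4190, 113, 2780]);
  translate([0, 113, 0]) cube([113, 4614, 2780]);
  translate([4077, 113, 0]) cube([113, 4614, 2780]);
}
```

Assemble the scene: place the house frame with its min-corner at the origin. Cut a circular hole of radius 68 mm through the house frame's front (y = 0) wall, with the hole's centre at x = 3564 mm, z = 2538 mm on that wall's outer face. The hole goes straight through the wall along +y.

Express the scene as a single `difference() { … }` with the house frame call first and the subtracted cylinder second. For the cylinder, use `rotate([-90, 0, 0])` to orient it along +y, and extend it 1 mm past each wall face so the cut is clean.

difference() {
  house_frame();
  translate([3564, -1, 2538]) rotate([-90, 0, 0]) cylinder(h = 115, r = 68);
}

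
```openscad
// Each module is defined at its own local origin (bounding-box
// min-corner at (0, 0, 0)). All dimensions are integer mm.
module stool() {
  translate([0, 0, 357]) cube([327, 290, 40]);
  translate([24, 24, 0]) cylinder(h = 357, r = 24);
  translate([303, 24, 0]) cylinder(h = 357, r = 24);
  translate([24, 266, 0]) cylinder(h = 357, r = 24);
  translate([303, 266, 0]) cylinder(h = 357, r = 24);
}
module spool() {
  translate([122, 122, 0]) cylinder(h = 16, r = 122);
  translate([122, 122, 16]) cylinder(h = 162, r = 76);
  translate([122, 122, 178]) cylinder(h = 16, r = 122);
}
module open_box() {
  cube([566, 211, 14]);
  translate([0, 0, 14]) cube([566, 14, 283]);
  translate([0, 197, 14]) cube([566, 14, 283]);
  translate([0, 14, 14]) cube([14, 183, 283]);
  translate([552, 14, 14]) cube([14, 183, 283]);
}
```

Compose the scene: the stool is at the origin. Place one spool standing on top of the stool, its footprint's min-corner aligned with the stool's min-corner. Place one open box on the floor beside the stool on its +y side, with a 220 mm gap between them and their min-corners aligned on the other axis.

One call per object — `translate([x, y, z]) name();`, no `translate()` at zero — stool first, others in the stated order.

stool();
translate([0, 0, 397]) spool();
translate([0, 510, 0]) open_box();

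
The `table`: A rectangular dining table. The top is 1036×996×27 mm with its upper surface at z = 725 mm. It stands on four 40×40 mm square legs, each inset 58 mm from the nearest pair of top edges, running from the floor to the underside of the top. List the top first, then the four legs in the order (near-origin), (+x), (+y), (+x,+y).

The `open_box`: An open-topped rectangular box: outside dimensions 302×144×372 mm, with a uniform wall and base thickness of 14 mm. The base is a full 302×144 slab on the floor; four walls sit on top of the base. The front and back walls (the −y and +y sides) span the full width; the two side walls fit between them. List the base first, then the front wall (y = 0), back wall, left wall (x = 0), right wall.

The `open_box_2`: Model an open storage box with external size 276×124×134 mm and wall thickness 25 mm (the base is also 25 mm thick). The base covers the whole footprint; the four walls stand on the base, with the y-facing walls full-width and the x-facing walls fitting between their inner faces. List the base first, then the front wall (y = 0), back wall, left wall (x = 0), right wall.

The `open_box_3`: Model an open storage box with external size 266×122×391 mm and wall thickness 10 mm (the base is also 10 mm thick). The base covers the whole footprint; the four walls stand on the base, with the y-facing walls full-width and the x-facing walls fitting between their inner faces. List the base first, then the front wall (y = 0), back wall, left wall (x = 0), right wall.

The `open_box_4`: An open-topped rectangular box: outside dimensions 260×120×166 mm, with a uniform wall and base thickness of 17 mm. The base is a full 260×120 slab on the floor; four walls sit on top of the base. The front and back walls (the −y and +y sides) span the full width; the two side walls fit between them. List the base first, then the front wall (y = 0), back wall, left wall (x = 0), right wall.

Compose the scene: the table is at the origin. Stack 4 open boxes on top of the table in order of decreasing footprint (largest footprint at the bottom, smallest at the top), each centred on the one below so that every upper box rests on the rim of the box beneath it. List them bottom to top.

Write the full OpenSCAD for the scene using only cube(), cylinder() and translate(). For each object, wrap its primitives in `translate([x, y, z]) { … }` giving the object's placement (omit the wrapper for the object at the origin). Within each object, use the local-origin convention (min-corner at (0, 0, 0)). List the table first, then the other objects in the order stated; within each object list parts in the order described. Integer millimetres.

translate([0, 0, 698]) cube([1036, 996, 27]);
translate([58, 58, 0]) cube([40, 40, 698]);
translate([938, 58, 0]) cube([40, 40, 698]);
translate([58, 898, 0]) cube([40, 40, 698]);
translate([938, 898, 0]) cube([40, 40, 698]);
translate([367, 426, 725]) {
  cube([302, 144, 14]);
  translate([0, 0, 14]) cube([302, 14, 358]);
  translate([0, 130, 14]) cube([302, 14, 358]);
  translate([0, 14, 14]) cube([14, 116, 358]);
  translate([288, 14, 14]) cube([14, 116, 358]);
}
translate([380, 436, 1097]) {
  cube([276, 124, 25]);
  translate([0, 0, 25]) cube([276, 25, 109]);
  translate([0, 99, 25]) cube([276, 25, 109]);
  translate([0, 25, 25]) cube([25, 74, 109]);
  translate([251, 25, 25]) cube([25, 74, 109]);
}
translate([385, 437, 1231]) {
  cube([266, 122, 10]);
  translate([0, 0, 10]) cube([266, 10, 381]);
  translate([0, 112, 10]) cube([266, 10, 381]);
  translate([0, 10, 10]) cube([10, 102, 381]);
  translate([256, 10, 10]) cube([10, 102, 381]);
}
translate([388, 438, 1622]) {
  cube([260, 120, 17]);
  translate([0, 0, 17]) cube([260, 17, 149]);
  translate([0, 103, 17]) cube([260, 17, 149]);
  translate([0, 17, 17]) cube([17, 86, 149]);
  translate([243, 17, 17]) cube([17, 86, 149]);
}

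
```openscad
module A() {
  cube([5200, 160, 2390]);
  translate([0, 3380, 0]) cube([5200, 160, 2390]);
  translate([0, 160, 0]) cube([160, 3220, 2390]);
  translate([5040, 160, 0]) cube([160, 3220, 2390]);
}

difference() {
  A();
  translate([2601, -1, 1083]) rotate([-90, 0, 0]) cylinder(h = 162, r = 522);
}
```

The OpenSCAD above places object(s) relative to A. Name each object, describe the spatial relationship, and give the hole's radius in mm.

The subtracted cylinder has r = 522 mm.

A is a house frame. The house frame has a circular hole through its front wall. The hole's radius is 522 mm.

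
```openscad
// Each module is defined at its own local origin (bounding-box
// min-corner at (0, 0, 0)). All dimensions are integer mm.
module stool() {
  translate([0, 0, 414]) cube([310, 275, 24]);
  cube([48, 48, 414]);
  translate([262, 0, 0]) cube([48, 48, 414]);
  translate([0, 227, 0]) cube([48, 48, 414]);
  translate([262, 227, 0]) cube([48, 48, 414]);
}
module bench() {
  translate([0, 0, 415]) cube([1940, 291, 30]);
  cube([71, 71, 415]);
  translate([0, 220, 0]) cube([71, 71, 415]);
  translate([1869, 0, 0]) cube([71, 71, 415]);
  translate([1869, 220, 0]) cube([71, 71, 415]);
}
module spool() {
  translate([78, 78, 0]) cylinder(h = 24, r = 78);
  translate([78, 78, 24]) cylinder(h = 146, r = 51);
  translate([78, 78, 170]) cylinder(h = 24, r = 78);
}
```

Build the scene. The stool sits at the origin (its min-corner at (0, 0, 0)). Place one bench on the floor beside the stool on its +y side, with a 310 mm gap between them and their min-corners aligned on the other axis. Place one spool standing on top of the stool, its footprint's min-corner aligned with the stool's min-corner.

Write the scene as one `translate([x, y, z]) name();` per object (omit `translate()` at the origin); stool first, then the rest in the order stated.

stool();
translate([0, 585, 0]) bench();
translate([0, 0, 438]) spool();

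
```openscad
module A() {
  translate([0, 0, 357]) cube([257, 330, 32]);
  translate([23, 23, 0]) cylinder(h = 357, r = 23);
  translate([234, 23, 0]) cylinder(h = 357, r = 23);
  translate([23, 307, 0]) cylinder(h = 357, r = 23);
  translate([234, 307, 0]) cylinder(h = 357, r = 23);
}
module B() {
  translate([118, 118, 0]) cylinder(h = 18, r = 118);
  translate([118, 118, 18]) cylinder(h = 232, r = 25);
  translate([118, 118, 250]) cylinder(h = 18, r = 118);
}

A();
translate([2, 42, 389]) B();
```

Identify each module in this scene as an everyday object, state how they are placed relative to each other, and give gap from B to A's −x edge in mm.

A is a stool. B is a spool. The spool is on top of the stool. The gap from the spool to the stool's −x edge is 2 mm.

The spool's min-x is at 2; the stool's min-x is 0; gap = 2 mm.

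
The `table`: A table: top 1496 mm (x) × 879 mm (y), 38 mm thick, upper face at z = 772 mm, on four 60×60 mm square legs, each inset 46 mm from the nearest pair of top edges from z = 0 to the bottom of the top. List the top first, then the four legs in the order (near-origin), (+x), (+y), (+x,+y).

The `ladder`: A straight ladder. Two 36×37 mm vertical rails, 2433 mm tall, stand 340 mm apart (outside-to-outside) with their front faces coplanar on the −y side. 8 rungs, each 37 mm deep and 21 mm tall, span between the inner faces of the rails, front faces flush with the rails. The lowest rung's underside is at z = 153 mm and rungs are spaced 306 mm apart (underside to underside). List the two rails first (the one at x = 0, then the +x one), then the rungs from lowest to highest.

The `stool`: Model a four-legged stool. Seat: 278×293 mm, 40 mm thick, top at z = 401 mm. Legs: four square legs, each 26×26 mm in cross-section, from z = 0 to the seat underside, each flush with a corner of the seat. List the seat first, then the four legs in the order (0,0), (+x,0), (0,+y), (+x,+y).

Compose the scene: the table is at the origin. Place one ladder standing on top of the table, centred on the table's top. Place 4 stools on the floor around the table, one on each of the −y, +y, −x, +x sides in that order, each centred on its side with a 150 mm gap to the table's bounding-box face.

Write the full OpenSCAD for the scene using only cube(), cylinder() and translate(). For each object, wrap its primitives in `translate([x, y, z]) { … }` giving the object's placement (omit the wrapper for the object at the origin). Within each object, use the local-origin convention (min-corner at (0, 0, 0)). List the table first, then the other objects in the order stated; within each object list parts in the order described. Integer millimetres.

translate([0, 0, 734]) cube([1496, 879, 38]);
translate([46, 46, 0]) cube([60, 60, 734]);
translate([1390, 46, 0]) cube([60, 60, 734]);
translate([46, 773, 0]) cube([60, 60, 734]);
translate([1390, 773, 0]) cube([60, 60, 734]);
translate([578, 421, 772]) {
  cube([36, 37, 2433]);
  translate([304, 0, 0]) cube([36, 37, 2433]);
  translate([36, 0, 153]) cube([268, 37, 21]);
  translate([36, 0, 459]) cube([268, 37, 21]);
  translate([36, 0, 765]) cube([268, 37, 21]);
  translate([36, 0, 1071]) cube([268, 37, 21]);
  translate([36, 0, 1377]) cube([268, 37, 21]);
  translate([36, 0, 1683]) cube([268, 37, 21]);
  translate([36, 0, 1989]) cube([268, 37, 21]);
  translate([36, 0, 2295]) cube([268, 37, 21]);
}
translate([609, -443, 0]) {
  translate([0, 0, 361]) cube([278, 293, 40]);
  cube([26, 26, 361]);
  translate([252, 0, 0]) cube([26, 26, 361]);
  translate([0, 267, 0]) cube([26, 26, 361]);
  translate([252, 267, 0]) cube([26, 26, 361]);
}
translate([609, 1029, 0]) {
  translate([0, 0, 361]) cube([278, 293, 40]);
  cube([26, 26, 361]);
  translate([252, 0, 0]) cube([26, 26, 361]);
  translate([0, 267, 0]) cube([26, 26, 361]);
  translate([252, 267, 0]) cube([26, 26, 361]);
}
translate([-428, 293, 0]) {
  translate([0, 0, 361]) cube([278, 293, 40]);
  cube([26, 26, 361]);
  translate([252, 0, 0]) cube([26, 26, 361]);
  translate([0, 267, 0]) cube([26, 26, 361]);
  translate([252, 267, 0]) cube([26, 26, 361]);
}
translate([1646, 293, 0]) {
  translate([0, 0, 361]) cube([278, 293, 40]);
  cube([26, 26, 361]);
  translate([252, 0, 0]) cube([26, 26, 361]);
  translate([0, 267, 0]) cube([26, 26, 361]);
  translate([252, 267, 0]) cube([26, 26, 361]);
}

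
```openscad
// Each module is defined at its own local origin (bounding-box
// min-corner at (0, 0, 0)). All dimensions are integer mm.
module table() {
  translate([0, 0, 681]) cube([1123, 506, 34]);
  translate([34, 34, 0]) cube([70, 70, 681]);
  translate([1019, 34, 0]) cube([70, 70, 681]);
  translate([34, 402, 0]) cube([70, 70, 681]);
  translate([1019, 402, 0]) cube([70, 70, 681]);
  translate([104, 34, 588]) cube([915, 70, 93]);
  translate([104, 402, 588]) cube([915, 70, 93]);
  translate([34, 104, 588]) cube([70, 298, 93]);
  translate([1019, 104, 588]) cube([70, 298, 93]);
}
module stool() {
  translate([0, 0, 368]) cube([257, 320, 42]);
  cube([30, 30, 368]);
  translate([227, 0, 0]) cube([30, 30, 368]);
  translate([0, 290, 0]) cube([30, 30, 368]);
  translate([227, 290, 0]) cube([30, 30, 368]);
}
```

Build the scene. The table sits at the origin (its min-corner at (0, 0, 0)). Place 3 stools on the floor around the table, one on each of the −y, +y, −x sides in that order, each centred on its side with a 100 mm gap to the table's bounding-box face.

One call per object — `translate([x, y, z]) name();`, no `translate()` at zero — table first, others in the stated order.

table();
translate([433, -420, 0]) stool();
translate([433, 606, 0]) stool();
translate([-357, 93, 0]) stool();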